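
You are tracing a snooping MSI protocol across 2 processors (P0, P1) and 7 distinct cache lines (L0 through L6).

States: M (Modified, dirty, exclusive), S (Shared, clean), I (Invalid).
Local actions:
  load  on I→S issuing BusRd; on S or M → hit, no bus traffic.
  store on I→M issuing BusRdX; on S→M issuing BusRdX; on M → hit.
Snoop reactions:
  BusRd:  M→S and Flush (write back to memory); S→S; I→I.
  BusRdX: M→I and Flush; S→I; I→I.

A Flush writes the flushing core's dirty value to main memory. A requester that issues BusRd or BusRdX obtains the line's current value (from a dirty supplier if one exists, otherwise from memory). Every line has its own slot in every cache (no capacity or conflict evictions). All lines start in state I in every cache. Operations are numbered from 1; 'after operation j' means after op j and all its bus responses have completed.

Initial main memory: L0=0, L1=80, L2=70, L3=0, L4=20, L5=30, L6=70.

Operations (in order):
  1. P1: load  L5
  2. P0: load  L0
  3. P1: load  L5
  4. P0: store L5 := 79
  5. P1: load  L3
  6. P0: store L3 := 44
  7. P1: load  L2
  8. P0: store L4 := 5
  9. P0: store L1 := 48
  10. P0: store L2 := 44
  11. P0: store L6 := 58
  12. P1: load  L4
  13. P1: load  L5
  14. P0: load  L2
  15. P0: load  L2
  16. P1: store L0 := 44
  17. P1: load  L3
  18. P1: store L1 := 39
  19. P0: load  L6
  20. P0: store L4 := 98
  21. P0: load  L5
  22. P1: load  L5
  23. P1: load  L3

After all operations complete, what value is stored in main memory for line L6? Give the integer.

[1] P1: load  L5 | P0:I, P1:S(30) | bus: BusRd
[2] P0: load  L0 | P0:S(0), P1:I | bus: BusRd
[3] P1: load  L5 | P0:I, P1:S(30) | bus: none
[4] P0: store L5 := 79 | P0:M(79), P1:I | bus: BusRdX
[5] P1: load  L3 | P0:I, P1:S(0) | bus: BusRd
[6] P0: store L3 := 44 | P0:M(44), P1:I | bus: BusRdX
[7] P1: load  L2 | P0:I, P1:S(70) | bus: BusRd
[8] P0: store L4 := 5 | P0:M(5), P1:I | bus: BusRdX
[9] P0: store L1 := 48 | P0:M(48), P1:I | bus: BusRdX
[10] P0: store L2 := 44 | P0:M(44), P1:I | bus: BusRdX
[11] P0: store L6 := 58 | P0:M(58), P1:I | bus: BusRdX
[12] P1: load  L4 | P0:S(5), P1:S(5) | bus: BusRd,Flush
[13] P1: load  L5 | P0:S(79), P1:S(79) | bus: BusRd,Flush
[14] P0: load  L2 | P0:M(44), P1:I | bus: none
[15] P0: load  L2 | P0:M(44), P1:I | bus: none
[16] P1: store L0 := 44 | P0:I, P1:M(44) | bus: BusRdX
[17] P1: load  L3 | P0:S(44), P1:S(44) | bus: BusRd,Flush
[18] P1: store L1 := 39 | P0:I, P1:M(39) | bus: BusRdX,Flush
[19] P0: load  L6 | P0:M(58), P1:I | bus: none
[20] P0: store L4 := 98 | P0:M(98), P1:I | bus: BusRdX
[21] P0: load  L5 | P0:S(79), P1:S(79) | bus: none
[22] P1: load  L5 | P0:S(79), P1:S(79) | bus: none
[23] P1: load  L3 | P0:S(44), P1:S(44) | bus: none

memory[L6] = 70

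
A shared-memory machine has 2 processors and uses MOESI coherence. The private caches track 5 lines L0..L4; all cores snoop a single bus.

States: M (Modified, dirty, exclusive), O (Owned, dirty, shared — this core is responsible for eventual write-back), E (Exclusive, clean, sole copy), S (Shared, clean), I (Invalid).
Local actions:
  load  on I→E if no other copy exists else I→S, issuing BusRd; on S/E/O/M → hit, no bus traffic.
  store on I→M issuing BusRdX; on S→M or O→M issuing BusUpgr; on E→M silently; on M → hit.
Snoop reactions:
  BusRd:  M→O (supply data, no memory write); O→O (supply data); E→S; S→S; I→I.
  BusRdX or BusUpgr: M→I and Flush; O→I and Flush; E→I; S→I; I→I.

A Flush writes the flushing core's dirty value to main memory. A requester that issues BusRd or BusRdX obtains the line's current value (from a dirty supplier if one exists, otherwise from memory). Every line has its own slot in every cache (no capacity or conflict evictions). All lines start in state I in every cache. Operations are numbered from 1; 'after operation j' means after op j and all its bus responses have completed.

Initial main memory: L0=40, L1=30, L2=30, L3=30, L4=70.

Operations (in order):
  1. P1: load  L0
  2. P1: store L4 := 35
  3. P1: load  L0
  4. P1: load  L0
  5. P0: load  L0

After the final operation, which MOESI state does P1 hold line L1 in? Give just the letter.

state = I

[1] P1: load  L0 | P0:I, P1:E(40) | bus: BusRd
[2] P1: store L4 := 35 | P0:I, P1:M(35) | bus: BusRdX
[3] P1: load  L0 | P0:I, P1:E(40) | bus: none
[4] P1: load  L0 | P0:I, P1:E(40) | bus: none
[5] P0: load  L0 | P0:S(40), P1:S(40) | bus: BusRd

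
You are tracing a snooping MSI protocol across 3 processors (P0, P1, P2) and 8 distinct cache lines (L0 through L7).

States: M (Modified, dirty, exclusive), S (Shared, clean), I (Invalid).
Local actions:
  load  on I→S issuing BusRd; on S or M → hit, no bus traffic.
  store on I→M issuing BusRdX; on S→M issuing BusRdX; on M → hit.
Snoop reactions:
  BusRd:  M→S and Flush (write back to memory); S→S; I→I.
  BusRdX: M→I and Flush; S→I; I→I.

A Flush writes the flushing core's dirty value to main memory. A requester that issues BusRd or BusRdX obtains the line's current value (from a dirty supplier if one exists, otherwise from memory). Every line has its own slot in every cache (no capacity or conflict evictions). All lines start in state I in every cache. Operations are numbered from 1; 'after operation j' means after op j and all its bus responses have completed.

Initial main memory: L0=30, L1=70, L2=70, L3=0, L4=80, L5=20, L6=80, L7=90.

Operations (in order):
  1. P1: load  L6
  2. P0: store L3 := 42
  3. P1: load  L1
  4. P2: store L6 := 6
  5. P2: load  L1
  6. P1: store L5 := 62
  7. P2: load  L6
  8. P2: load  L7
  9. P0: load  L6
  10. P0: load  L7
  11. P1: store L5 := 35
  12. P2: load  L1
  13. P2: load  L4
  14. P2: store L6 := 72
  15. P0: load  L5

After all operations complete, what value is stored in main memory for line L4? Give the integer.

  op1 P1: load  L6 → I/S/I on L6; bus BusRd; mem=80
  op2 P0: store L3 := 42 → M/I/I on L3; bus BusRdX; mem=0
  op3 P1: load  L1 → I/S/I on L1; bus BusRd; mem=70
  op4 P2: store L6 := 6 → I/I/M on L6; bus BusRdX; mem=80
  op5 P2: load  L1 → I/S/S on L1; bus BusRd; mem=70
  op6 P1: store L5 := 62 → I/M/I on L5; bus BusRdX; mem=20
  op7 P2: load  L6 → I/I/M on L6; bus (none); mem=80
  op8 P2: load  L7 → I/I/S on L7; bus BusRd; mem=90
  op9 P0: load  L6 → S/I/S on L6; bus BusRd Flush; mem=6
  op10 P0: load  L7 → S/I/S on L7; bus BusRd; mem=90
  op11 P1: store L5 := 35 → I/M/I on L5; bus (none); mem=20
  op12 P2: load  L1 → I/S/S on L1; bus (none); mem=70
  op13 P2: load  L4 → I/I/S on L4; bus BusRd; mem=80
  op14 P2: store L6 := 72 → I/I/M on L6; bus BusRdX; mem=6
  op15 P0: load  L5 → S/S/I on L5; bus BusRd Flush; mem=35

memory[L4] = 80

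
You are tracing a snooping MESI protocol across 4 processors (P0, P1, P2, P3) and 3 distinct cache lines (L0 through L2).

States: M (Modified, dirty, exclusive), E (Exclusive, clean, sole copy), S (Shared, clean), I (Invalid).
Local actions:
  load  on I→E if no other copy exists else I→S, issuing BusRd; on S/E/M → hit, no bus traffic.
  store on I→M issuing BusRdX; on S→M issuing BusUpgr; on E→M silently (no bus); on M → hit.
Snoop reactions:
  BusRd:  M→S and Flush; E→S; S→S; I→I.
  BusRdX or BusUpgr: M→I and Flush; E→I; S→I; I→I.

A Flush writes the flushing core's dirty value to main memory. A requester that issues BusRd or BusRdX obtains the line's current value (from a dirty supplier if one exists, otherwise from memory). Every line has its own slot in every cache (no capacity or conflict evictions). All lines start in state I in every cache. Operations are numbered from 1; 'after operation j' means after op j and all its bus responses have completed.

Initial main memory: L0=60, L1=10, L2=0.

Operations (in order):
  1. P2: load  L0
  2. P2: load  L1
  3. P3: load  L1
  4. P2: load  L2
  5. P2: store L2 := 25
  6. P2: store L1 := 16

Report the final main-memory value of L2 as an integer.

memory[L2] = 0

1. P2: load  L0  bus=[BusRd]  L0: P0=I P1=I P2=E P3=I  mem[L0]=60
2. P2: load  L1  bus=[BusRd]  L1: P0=I P1=I P2=E P3=I  mem[L1]=10
3. P3: load  L1  bus=[BusRd]  L1: P0=I P1=I P2=S P3=S  mem[L1]=10
4. P2: load  L2  bus=[BusRd]  L2: P0=I P1=I P2=E P3=I  mem[L2]=0
5. P2: store L2 := 25  bus=[-]  L2: P0=I P1=I P2=M P3=I  mem[L2]=0
6. P2: store L1 := 16  bus=[BusUpgr]  L1: P0=I P1=I P2=M P3=I  mem[L1]=10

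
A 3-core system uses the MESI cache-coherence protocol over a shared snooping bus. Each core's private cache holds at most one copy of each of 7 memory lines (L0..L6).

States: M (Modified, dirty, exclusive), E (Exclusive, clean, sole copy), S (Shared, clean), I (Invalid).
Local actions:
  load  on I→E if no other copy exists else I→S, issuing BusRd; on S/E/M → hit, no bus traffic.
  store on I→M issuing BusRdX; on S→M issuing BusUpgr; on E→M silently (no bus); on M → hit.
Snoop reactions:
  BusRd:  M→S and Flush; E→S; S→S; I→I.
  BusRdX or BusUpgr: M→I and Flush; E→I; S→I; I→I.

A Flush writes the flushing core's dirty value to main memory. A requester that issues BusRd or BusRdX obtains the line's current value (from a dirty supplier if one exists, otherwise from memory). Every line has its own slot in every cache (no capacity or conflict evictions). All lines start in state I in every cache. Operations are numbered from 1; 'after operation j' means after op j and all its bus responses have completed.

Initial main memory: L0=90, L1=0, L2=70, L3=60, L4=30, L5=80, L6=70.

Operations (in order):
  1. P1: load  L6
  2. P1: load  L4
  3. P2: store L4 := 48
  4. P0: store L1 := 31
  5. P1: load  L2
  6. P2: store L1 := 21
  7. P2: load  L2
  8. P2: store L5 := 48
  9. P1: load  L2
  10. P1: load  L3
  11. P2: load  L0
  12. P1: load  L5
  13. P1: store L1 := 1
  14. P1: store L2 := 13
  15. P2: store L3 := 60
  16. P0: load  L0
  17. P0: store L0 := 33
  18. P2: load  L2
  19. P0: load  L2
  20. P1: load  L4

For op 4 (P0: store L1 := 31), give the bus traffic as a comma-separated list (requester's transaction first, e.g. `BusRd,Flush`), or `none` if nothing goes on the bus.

step 1: P1: load  L6  ⟶  IEI  (L6)  txn=BusRd  M[L6]=70
step 2: P1: load  L4  ⟶  IEI  (L4)  txn=BusRd  M[L4]=30
step 3: P2: store L4 := 48  ⟶  IIM  (L4)  txn=BusRdX  M[L4]=30
step 4: P0: store L1 := 31  ⟶  MII  (L1)  txn=BusRdX  M[L1]=0
step 5: P1: load  L2  ⟶  IEI  (L2)  txn=BusRd  M[L2]=70
step 6: P2: store L1 := 21  ⟶  IIM  (L1)  txn=BusRdX+Flush  M[L1]=31
step 7: P2: load  L2  ⟶  ISS  (L2)  txn=BusRd  M[L2]=70
step 8: P2: store L5 := 48  ⟶  IIM  (L5)  txn=BusRdX  M[L5]=80
step 9: P1: load  L2  ⟶  ISS  (L2)  txn=∅  M[L2]=70
step 10: P1: load  L3  ⟶  IEI  (L3)  txn=BusRd  M[L3]=60
step 11: P2: load  L0  ⟶  IIE  (L0)  txn=BusRd  M[L0]=90
step 12: P1: load  L5  ⟶  ISS  (L5)  txn=BusRd+Flush  M[L5]=48
step 13: P1: store L1 := 1  ⟶  IMI  (L1)  txn=BusRdX+Flush  M[L1]=21
step 14: P1: store L2 := 13  ⟶  IMI  (L2)  txn=BusUpgr  M[L2]=70
step 15: P2: store L3 := 60  ⟶  IIM  (L3)  txn=BusRdX  M[L3]=60
step 16: P0: load  L0  ⟶  SIS  (L0)  txn=BusRd  M[L0]=90
step 17: P0: store L0 := 33  ⟶  MII  (L0)  txn=BusUpgr  M[L0]=90
step 18: P2: load  L2  ⟶  ISS  (L2)  txn=BusRd+Flush  M[L2]=13
step 19: P0: load  L2  ⟶  SSS  (L2)  txn=BusRd  M[L2]=13
step 20: P1: load  L4  ⟶  ISS  (L4)  txn=BusRd+Flush  M[L4]=48

bus = BusRdX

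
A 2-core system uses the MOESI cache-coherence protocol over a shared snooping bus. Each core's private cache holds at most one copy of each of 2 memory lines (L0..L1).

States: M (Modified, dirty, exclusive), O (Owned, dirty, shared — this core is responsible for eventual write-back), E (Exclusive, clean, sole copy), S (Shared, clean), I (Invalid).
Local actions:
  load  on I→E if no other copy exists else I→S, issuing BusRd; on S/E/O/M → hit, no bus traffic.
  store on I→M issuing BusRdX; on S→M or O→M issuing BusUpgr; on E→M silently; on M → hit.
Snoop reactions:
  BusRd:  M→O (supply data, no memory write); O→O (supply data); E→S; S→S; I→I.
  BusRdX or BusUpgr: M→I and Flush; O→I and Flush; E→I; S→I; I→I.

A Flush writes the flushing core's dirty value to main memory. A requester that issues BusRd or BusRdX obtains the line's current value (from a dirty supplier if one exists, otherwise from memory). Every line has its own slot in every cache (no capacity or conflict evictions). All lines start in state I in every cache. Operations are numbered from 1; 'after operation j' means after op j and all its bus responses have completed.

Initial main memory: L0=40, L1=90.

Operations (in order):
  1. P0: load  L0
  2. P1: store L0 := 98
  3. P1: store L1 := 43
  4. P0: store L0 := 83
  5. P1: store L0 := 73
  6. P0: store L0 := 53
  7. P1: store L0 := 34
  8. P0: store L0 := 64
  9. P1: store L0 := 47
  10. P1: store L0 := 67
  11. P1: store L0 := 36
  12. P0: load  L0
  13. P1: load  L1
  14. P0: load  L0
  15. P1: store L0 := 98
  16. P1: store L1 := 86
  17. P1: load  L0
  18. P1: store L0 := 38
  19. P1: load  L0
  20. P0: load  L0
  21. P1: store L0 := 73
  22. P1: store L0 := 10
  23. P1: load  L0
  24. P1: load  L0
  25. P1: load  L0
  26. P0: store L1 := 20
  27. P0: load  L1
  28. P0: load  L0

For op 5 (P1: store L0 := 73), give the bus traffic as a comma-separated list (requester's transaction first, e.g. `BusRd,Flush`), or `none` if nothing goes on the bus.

bus = BusRdX,Flush

step 1: P0: load  L0  ⟶  EI  (L0)  txn=BusRd  M[L0]=40
step 2: P1: store L0 := 98  ⟶  IM  (L0)  txn=BusRdX  M[L0]=40
step 3: P1: store L1 := 43  ⟶  IM  (L1)  txn=BusRdX  M[L1]=90
step 4: P0: store L0 := 83  ⟶  MI  (L0)  txn=BusRdX+Flush  M[L0]=98
step 5: P1: store L0 := 73  ⟶  IM  (L0)  txn=BusRdX+Flush  M[L0]=83
step 6: P0: store L0 := 53  ⟶  MI  (L0)  txn=BusRdX+Flush  M[L0]=73
step 7: P1: store L0 := 34  ⟶  IM  (L0)  txn=BusRdX+Flush  M[L0]=53
step 8: P0: store L0 := 64  ⟶  MI  (L0)  txn=BusRdX+Flush  M[L0]=34
step 9: P1: store L0 := 47  ⟶  IM  (L0)  txn=BusRdX+Flush  M[L0]=64
step 10: P1: store L0 := 67  ⟶  IM  (L0)  txn=∅  M[L0]=64
step 11: P1: store L0 := 36  ⟶  IM  (L0)  txn=∅  M[L0]=64
step 12: P0: load  L0  ⟶  SO  (L0)  txn=BusRd  M[L0]=64
step 13: P1: load  L1  ⟶  IM  (L1)  txn=∅  M[L1]=90
step 14: P0: load  L0  ⟶  SO  (L0)  txn=∅  M[L0]=64
step 15: P1: store L0 := 98  ⟶  IM  (L0)  txn=BusUpgr  M[L0]=64
step 16: P1: store L1 := 86  ⟶  IM  (L1)  txn=∅  M[L1]=90
step 17: P1: load  L0  ⟶  IM  (L0)  txn=∅  M[L0]=64
step 18: P1: store L0 := 38  ⟶  IM  (L0)  txn=∅  M[L0]=64
step 19: P1: load  L0  ⟶  IM  (L0)  txn=∅  M[L0]=64
step 20: P0: load  L0  ⟶  SO  (L0)  txn=BusRd  M[L0]=64
step 21: P1: store L0 := 73  ⟶  IM  (L0)  txn=BusUpgr  M[L0]=64
step 22: P1: store L0 := 10  ⟶  IM  (L0)  txn=∅  M[L0]=64
step 23: P1: load  L0  ⟶  IM  (L0)  txn=∅  M[L0]=64
step 24: P1: load  L0  ⟶  IM  (L0)  txn=∅  M[L0]=64
step 25: P1: load  L0  ⟶  IM  (L0)  txn=∅  M[L0]=64
step 26: P0: store L1 := 20  ⟶  MI  (L1)  txn=BusRdX+Flush  M[L1]=86
step 27: P0: load  L1  ⟶  MI  (L1)  txn=∅  M[L1]=86
step 28: P0: load  L0  ⟶  SO  (L0)  txn=BusRd  M[L0]=64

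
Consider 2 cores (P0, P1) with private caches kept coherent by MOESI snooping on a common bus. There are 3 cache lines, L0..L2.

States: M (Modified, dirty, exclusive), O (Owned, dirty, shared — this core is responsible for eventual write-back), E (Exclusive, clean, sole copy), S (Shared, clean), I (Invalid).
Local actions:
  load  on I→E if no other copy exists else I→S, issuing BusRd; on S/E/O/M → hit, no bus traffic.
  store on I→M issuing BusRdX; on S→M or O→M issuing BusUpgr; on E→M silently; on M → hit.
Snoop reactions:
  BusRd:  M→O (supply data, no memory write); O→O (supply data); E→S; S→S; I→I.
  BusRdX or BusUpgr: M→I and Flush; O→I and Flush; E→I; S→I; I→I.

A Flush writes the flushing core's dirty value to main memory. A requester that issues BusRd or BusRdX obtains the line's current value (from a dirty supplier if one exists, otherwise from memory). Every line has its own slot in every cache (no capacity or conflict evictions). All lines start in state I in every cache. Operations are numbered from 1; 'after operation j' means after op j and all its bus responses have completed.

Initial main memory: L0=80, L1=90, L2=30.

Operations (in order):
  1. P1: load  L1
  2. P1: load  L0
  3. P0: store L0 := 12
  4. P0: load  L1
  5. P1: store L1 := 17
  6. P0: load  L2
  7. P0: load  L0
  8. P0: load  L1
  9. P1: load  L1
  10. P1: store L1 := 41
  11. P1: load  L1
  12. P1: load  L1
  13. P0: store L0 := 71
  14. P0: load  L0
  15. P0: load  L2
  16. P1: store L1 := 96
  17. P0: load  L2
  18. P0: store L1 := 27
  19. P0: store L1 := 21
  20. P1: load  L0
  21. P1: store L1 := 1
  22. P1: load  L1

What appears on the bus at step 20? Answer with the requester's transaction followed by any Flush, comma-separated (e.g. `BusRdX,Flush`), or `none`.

bus = BusRd

1. P1: load  L1  bus=[BusRd]  L1: P0=I P1=E  mem[L1]=90
2. P1: load  L0  bus=[BusRd]  L0: P0=I P1=E  mem[L0]=80
3. P0: store L0 := 12  bus=[BusRdX]  L0: P0=M P1=I  mem[L0]=80
4. P0: load  L1  bus=[BusRd]  L1: P0=S P1=S  mem[L1]=90
5. P1: store L1 := 17  bus=[BusUpgr]  L1: P0=I P1=M  mem[L1]=90
6. P0: load  L2  bus=[BusRd]  L2: P0=E P1=I  mem[L2]=30
7. P0: load  L0  bus=[-]  L0: P0=M P1=I  mem[L0]=80
8. P0: load  L1  bus=[BusRd]  L1: P0=S P1=O  mem[L1]=90
9. P1: load  L1  bus=[-]  L1: P0=S P1=O  mem[L1]=90
10. P1: store L1 := 41  bus=[BusUpgr]  L1: P0=I P1=M  mem[L1]=90
11. P1: load  L1  bus=[-]  L1: P0=I P1=M  mem[L1]=90
12. P1: load  L1  bus=[-]  L1: P0=I P1=M  mem[L1]=90
13. P0: store L0 := 71  bus=[-]  L0: P0=M P1=I  mem[L0]=80
14. P0: load  L0  bus=[-]  L0: P0=M P1=I  mem[L0]=80
15. P0: load  L2  bus=[-]  L2: P0=E P1=I  mem[L2]=30
16. P1: store L1 := 96  bus=[-]  L1: P0=I P1=M  mem[L1]=90
17. P0: load  L2  bus=[-]  L2: P0=E P1=I  mem[L2]=30
18. P0: store L1 := 27  bus=[BusRdX,Flush]  L1: P0=M P1=I  mem[L1]=96
19. P0: store L1 := 21  bus=[-]  L1: P0=M P1=I  mem[L1]=96
20. P1: load  L0  bus=[BusRd]  L0: P0=O P1=S  mem[L0]=80
21. P1: store L1 := 1  bus=[BusRdX,Flush]  L1: P0=I P1=M  mem[L1]=21
22. P1: load  L1  bus=[-]  L1: P0=I P1=M  mem[L1]=21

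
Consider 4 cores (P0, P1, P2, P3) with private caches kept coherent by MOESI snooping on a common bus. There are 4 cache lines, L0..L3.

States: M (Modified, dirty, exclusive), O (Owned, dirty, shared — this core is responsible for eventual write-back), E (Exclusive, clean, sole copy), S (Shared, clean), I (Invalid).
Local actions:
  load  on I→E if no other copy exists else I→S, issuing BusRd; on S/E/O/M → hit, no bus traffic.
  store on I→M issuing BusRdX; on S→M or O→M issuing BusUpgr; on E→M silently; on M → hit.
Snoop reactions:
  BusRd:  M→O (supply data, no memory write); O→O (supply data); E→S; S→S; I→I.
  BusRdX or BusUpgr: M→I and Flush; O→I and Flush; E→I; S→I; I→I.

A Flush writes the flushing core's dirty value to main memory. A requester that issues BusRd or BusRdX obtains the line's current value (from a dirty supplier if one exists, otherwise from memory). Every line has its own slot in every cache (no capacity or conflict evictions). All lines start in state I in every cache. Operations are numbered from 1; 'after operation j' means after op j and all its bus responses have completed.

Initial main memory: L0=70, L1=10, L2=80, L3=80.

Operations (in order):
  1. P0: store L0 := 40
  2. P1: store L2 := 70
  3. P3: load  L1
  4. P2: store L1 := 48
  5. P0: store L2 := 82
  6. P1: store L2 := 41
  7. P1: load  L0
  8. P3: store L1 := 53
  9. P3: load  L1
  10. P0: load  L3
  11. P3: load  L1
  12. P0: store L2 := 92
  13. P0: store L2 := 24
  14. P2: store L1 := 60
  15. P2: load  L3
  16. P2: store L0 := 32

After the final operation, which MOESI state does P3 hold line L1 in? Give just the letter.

step 1: P0: store L0 := 40  ⟶  MIII  (L0)  txn=BusRdX  M[L0]=70
step 2: P1: store L2 := 70  ⟶  IMII  (L2)  txn=BusRdX  M[L2]=80
step 3: P3: load  L1  ⟶  IIIE  (L1)  txn=BusRd  M[L1]=10
step 4: P2: store L1 := 48  ⟶  IIMI  (L1)  txn=BusRdX  M[L1]=10
step 5: P0: store L2 := 82  ⟶  MIII  (L2)  txn=BusRdX+Flush  M[L2]=70
step 6: P1: store L2 := 41  ⟶  IMII  (L2)  txn=BusRdX+Flush  M[L2]=82
step 7: P1: load  L0  ⟶  OSII  (L0)  txn=BusRd  M[L0]=70
step 8: P3: store L1 := 53  ⟶  IIIM  (L1)  txn=BusRdX+Flush  M[L1]=48
step 9: P3: load  L1  ⟶  IIIM  (L1)  txn=∅  M[L1]=48
step 10: P0: load  L3  ⟶  EIII  (L3)  txn=BusRd  M[L3]=80
step 11: P3: load  L1  ⟶  IIIM  (L1)  txn=∅  M[L1]=48
step 12: P0: store L2 := 92  ⟶  MIII  (L2)  txn=BusRdX+Flush  M[L2]=41
step 13: P0: store L2 := 24  ⟶  MIII  (L2)  txn=∅  M[L2]=41
step 14: P2: store L1 := 60  ⟶  IIMI  (L1)  txn=BusRdX+Flush  M[L1]=53
step 15: P2: load  L3  ⟶  SISI  (L3)  txn=BusRd  M[L3]=80
step 16: P2: store L0 := 32  ⟶  IIMI  (L0)  txn=BusRdX+Flush  M[L0]=40

state = I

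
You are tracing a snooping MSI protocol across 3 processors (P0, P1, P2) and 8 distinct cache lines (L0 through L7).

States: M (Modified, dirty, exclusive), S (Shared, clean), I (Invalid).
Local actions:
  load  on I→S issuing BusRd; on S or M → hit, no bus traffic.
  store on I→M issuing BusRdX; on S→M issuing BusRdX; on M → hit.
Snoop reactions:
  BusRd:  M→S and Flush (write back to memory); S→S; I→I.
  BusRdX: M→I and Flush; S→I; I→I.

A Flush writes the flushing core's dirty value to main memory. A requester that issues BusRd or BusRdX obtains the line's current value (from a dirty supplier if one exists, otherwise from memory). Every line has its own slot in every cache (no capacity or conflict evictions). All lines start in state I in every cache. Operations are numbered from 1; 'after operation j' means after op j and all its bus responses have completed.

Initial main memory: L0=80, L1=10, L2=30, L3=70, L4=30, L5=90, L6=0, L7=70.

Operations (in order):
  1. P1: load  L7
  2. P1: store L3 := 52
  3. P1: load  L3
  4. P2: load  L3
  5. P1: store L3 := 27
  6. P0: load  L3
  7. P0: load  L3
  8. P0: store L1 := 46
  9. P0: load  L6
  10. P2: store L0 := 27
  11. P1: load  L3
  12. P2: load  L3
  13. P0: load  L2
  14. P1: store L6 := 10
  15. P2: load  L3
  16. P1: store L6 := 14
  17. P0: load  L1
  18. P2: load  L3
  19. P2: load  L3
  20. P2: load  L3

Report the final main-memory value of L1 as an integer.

step 1: P1: load  L7  ⟶  ISI  (L7)  txn=BusRd  M[L7]=70
step 2: P1: store L3 := 52  ⟶  IMI  (L3)  txn=BusRdX  M[L3]=70
step 3: P1: load  L3  ⟶  IMI  (L3)  txn=∅  M[L3]=70
step 4: P2: load  L3  ⟶  ISS  (L3)  txn=BusRd+Flush  M[L3]=52
step 5: P1: store L3 := 27  ⟶  IMI  (L3)  txn=BusRdX  M[L3]=52
step 6: P0: load  L3  ⟶  SSI  (L3)  txn=BusRd+Flush  M[L3]=27
step 7: P0: load  L3  ⟶  SSI  (L3)  txn=∅  M[L3]=27
step 8: P0: store L1 := 46  ⟶  MII  (L1)  txn=BusRdX  M[L1]=10
step 9: P0: load  L6  ⟶  SII  (L6)  txn=BusRd  M[L6]=0
step 10: P2: store L0 := 27  ⟶  IIM  (L0)  txn=BusRdX  M[L0]=80
step 11: P1: load  L3  ⟶  SSI  (L3)  txn=∅  M[L3]=27
step 12: P2: load  L3  ⟶  SSS  (L3)  txn=BusRd  M[L3]=27
step 13: P0: load  L2  ⟶  SII  (L2)  txn=BusRd  M[L2]=30
step 14: P1: store L6 := 10  ⟶  IMI  (L6)  txn=BusRdX  M[L6]=0
step 15: P2: load  L3  ⟶  SSS  (L3)  txn=∅  M[L3]=27
step 16: P1: store L6 := 14  ⟶  IMI  (L6)  txn=∅  M[L6]=0
step 17: P0: load  L1  ⟶  MII  (L1)  txn=∅  M[L1]=10
step 18: P2: load  L3  ⟶  SSS  (L3)  txn=∅  M[L3]=27
step 19: P2: load  L3  ⟶  SSS  (L3)  txn=∅  M[L3]=27
step 20: P2: load  L3  ⟶  SSS  (L3)  txn=∅  M[L3]=27

memory[L1] = 10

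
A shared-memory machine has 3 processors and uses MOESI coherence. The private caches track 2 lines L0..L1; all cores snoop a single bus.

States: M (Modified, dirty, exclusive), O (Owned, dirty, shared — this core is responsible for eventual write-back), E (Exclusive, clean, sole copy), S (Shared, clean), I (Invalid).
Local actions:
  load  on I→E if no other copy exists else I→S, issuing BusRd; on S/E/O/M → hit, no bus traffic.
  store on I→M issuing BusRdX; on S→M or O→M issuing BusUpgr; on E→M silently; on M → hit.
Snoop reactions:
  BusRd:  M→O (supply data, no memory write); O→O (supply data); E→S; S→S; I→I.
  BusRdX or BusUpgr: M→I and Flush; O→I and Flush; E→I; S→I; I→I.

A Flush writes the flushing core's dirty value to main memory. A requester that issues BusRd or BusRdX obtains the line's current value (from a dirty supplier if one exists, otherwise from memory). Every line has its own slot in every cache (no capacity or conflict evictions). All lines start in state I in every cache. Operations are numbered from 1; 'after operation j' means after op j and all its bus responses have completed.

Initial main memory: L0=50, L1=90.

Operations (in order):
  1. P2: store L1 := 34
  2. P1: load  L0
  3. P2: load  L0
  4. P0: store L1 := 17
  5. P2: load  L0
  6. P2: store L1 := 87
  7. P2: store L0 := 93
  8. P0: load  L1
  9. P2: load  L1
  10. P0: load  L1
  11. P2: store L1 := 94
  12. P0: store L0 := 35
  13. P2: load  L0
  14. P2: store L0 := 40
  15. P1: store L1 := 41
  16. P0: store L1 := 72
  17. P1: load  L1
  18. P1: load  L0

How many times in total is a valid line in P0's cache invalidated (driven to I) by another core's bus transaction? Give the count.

step 1: P2: store L1 := 34  ⟶  IIM  (L1)  txn=BusRdX  M[L1]=90
step 2: P1: load  L0  ⟶  IEI  (L0)  txn=BusRd  M[L0]=50
step 3: P2: load  L0  ⟶  ISS  (L0)  txn=BusRd  M[L0]=50
step 4: P0: store L1 := 17  ⟶  MII  (L1)  txn=BusRdX+Flush  M[L1]=34
step 5: P2: load  L0  ⟶  ISS  (L0)  txn=∅  M[L0]=50
step 6: P2: store L1 := 87  ⟶  IIM  (L1)  txn=BusRdX+Flush  M[L1]=17
step 7: P2: store L0 := 93  ⟶  IIM  (L0)  txn=BusUpgr  M[L0]=50
step 8: P0: load  L1  ⟶  SIO  (L1)  txn=BusRd  M[L1]=17
step 9: P2: load  L1  ⟶  SIO  (L1)  txn=∅  M[L1]=17
step 10: P0: load  L1  ⟶  SIO  (L1)  txn=∅  M[L1]=17
step 11: P2: store L1 := 94  ⟶  IIM  (L1)  txn=BusUpgr  M[L1]=17
step 12: P0: store L0 := 35  ⟶  MII  (L0)  txn=BusRdX+Flush  M[L0]=93
step 13: P2: load  L0  ⟶  OIS  (L0)  txn=BusRd  M[L0]=93
step 14: P2: store L0 := 40  ⟶  IIM  (L0)  txn=BusUpgr+Flush  M[L0]=35
step 15: P1: store L1 := 41  ⟶  IMI  (L1)  txn=BusRdX+Flush  M[L1]=94
step 16: P0: store L1 := 72  ⟶  MII  (L1)  txn=BusRdX+Flush  M[L1]=41
step 17: P1: load  L1  ⟶  OSI  (L1)  txn=BusRd  M[L1]=41
step 18: P1: load  L0  ⟶  ISO  (L0)  txn=BusRd  M[L0]=35

invalidations = 3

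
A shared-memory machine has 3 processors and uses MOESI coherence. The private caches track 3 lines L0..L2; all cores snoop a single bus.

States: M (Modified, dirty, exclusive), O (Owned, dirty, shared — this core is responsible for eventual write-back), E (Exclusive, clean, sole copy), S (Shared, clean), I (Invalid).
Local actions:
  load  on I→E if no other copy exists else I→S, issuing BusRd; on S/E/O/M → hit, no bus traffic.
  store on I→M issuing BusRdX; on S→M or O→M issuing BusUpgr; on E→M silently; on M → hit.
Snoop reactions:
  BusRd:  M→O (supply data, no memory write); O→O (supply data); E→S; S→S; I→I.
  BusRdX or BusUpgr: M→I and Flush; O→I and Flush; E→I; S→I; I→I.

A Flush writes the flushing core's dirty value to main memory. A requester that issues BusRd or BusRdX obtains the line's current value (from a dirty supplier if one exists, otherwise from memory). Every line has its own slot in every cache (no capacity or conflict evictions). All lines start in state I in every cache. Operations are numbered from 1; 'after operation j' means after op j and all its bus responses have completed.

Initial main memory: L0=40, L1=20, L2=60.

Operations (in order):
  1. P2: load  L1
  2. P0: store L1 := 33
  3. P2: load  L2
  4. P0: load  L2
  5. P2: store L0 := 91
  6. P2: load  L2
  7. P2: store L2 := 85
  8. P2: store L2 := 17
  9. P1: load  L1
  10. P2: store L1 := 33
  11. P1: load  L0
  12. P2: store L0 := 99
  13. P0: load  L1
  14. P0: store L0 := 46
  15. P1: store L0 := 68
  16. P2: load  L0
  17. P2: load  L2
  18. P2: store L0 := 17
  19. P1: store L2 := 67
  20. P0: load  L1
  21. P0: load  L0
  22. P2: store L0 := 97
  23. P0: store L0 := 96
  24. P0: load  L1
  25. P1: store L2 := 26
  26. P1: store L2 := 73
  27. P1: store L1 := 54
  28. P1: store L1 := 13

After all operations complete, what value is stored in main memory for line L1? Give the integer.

memory[L1] = 33

[1] P2: load  L1 | P0:I, P1:I, P2:E(20) | bus: BusRd
[2] P0: store L1 := 33 | P0:M(33), P1:I, P2:I | bus: BusRdX
[3] P2: load  L2 | P0:I, P1:I, P2:E(60) | bus: BusRd
[4] P0: load  L2 | P0:S(60), P1:I, P2:S(60) | bus: BusRd
[5] P2: store L0 := 91 | P0:I, P1:I, P2:M(91) | bus: BusRdX
[6] P2: load  L2 | P0:S(60), P1:I, P2:S(60) | bus: none
[7] P2: store L2 := 85 | P0:I, P1:I, P2:M(85) | bus: BusUpgr
[8] P2: store L2 := 17 | P0:I, P1:I, P2:M(17) | bus: none
[9] P1: load  L1 | P0:O(33), P1:S(33), P2:I | bus: BusRd
[10] P2: store L1 := 33 | P0:I, P1:I, P2:M(33) | bus: BusRdX,Flush
[11] P1: load  L0 | P0:I, P1:S(91), P2:O(91) | bus: BusRd
[12] P2: store L0 := 99 | P0:I, P1:I, P2:M(99) | bus: BusUpgr
[13] P0: load  L1 | P0:S(33), P1:I, P2:O(33) | bus: BusRd
[14] P0: store L0 := 46 | P0:M(46), P1:I, P2:I | bus: BusRdX,Flush
[15] P1: store L0 := 68 | P0:I, P1:M(68), P2:I | bus: BusRdX,Flush
[16] P2: load  L0 | P0:I, P1:O(68), P2:S(68) | bus: BusRd
[17] P2: load  L2 | P0:I, P1:I, P2:M(17) | bus: none
[18] P2: store L0 := 17 | P0:I, P1:I, P2:M(17) | bus: BusUpgr,Flush
[19] P1: store L2 := 67 | P0:I, P1:M(67), P2:I | bus: BusRdX,Flush
[20] P0: load  L1 | P0:S(33), P1:I, P2:O(33) | bus: none
[21] P0: load  L0 | P0:S(17), P1:I, P2:O(17) | bus: BusRd
[22] P2: store L0 := 97 | P0:I, P1:I, P2:M(97) | bus: BusUpgr
[23] P0: store L0 := 96 | P0:M(96), P1:I, P2:I | bus: BusRdX,Flush
[24] P0: load  L1 | P0:S(33), P1:I, P2:O(33) | bus: none
[25] P1: store L2 := 26 | P0:I, P1:M(26), P2:I | bus: none
[26] P1: store L2 := 73 | P0:I, P1:M(73), P2:I | bus: none
[27] P1: store L1 := 54 | P0:I, P1:M(54), P2:I | bus: BusRdX,Flush
[28] P1: store L1 := 13 | P0:I, P1:M(13), P2:I | bus: none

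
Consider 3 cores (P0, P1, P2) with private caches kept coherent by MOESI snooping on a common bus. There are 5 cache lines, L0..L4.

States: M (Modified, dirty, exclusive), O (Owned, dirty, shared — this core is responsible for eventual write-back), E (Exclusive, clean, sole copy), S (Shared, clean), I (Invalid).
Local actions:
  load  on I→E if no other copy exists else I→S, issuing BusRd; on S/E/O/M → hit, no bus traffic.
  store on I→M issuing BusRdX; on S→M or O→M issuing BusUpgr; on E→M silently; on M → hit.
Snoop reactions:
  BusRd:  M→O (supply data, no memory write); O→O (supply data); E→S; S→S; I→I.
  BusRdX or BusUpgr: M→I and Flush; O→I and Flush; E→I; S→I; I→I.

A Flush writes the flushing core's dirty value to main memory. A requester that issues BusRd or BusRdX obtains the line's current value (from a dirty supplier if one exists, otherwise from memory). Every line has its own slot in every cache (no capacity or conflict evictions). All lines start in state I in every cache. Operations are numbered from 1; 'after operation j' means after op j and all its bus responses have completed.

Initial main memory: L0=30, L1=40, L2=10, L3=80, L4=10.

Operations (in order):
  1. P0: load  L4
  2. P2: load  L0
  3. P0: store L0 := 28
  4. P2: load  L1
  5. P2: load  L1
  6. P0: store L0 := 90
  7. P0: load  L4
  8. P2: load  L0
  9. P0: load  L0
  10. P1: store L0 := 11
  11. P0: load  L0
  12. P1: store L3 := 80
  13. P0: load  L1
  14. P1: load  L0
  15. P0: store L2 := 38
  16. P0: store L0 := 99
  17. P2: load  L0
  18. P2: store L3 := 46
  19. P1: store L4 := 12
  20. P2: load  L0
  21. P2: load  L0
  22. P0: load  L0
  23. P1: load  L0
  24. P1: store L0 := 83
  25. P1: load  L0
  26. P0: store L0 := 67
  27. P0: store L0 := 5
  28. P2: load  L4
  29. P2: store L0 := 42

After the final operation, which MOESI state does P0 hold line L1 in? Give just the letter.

step 1: P0: load  L4  ⟶  EII  (L4)  txn=BusRd  M[L4]=10
step 2: P2: load  L0  ⟶  IIE  (L0)  txn=BusRd  M[L0]=30
step 3: P0: store L0 := 28  ⟶  MII  (L0)  txn=BusRdX  M[L0]=30
step 4: P2: load  L1  ⟶  IIE  (L1)  txn=BusRd  M[L1]=40
step 5: P2: load  L1  ⟶  IIE  (L1)  txn=∅  M[L1]=40
step 6: P0: store L0 := 90  ⟶  MII  (L0)  txn=∅  M[L0]=30
step 7: P0: load  L4  ⟶  EII  (L4)  txn=∅  M[L4]=10
step 8: P2: load  L0  ⟶  OIS  (L0)  txn=BusRd  M[L0]=30
step 9: P0: load  L0  ⟶  OIS  (L0)  txn=∅  M[L0]=30
step 10: P1: store L0 := 11  ⟶  IMI  (L0)  txn=BusRdX+Flush  M[L0]=90
step 11: P0: load  L0  ⟶  SOI  (L0)  txn=BusRd  M[L0]=90
step 12: P1: store L3 := 80  ⟶  IMI  (L3)  txn=BusRdX  M[L3]=80
step 13: P0: load  L1  ⟶  SIS  (L1)  txn=BusRd  M[L1]=40
step 14: P1: load  L0  ⟶  SOI  (L0)  txn=∅  M[L0]=90
step 15: P0: store L2 := 38  ⟶  MII  (L2)  txn=BusRdX  M[L2]=10
step 16: P0: store L0 := 99  ⟶  MII  (L0)  txn=BusUpgr+Flush  M[L0]=11
step 17: P2: load  L0  ⟶  OIS  (L0)  txn=BusRd  M[L0]=11
step 18: P2: store L3 := 46  ⟶  IIM  (L3)  txn=BusRdX+Flush  M[L3]=80
step 19: P1: store L4 := 12  ⟶  IMI  (L4)  txn=BusRdX  M[L4]=10
step 20: P2: load  L0  ⟶  OIS  (L0)  txn=∅  M[L0]=11
step 21: P2: load  L0  ⟶  OIS  (L0)  txn=∅  M[L0]=11
step 22: P0: load  L0  ⟶  OIS  (L0)  txn=∅  M[L0]=11
step 23: P1: load  L0  ⟶  OSS  (L0)  txn=BusRd  M[L0]=11
step 24: P1: store L0 := 83  ⟶  IMI  (L0)  txn=BusUpgr+Flush  M[L0]=99
step 25: P1: load  L0  ⟶  IMI  (L0)  txn=∅  M[L0]=99
step 26: P0: store L0 := 67  ⟶  MII  (L0)  txn=BusRdX+Flush  M[L0]=83
step 27: P0: store L0 := 5  ⟶  MII  (L0)  txn=∅  M[L0]=83
step 28: P2: load  L4  ⟶  IOS  (L4)  txn=BusRd  M[L4]=10
step 29: P2: store L0 := 42  ⟶  IIM  (L0)  txn=BusRdX+Flush  M[L0]=5

state = S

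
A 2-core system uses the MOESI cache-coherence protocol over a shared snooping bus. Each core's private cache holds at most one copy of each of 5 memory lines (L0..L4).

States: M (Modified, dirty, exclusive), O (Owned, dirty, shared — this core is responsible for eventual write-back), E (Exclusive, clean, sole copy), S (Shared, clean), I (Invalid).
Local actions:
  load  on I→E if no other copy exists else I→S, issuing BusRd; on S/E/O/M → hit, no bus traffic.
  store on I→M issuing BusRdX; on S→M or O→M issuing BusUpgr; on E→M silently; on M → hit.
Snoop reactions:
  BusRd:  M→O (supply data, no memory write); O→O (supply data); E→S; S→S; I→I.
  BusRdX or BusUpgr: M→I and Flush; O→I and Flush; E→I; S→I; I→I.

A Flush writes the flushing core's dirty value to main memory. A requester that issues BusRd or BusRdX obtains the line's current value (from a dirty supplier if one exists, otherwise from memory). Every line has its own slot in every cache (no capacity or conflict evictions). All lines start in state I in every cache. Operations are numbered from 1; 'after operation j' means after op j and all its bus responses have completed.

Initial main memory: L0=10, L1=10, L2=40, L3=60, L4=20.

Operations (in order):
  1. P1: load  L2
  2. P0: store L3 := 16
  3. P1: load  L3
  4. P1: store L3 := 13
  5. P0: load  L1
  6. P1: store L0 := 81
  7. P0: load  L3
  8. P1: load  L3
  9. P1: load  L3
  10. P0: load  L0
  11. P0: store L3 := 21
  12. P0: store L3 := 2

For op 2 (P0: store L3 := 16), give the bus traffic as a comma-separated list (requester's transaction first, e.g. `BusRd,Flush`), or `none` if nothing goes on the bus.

step 1: P1: load  L2  ⟶  IE  (L2)  txn=BusRd  M[L2]=40
step 2: P0: store L3 := 16  ⟶  MI  (L3)  txn=BusRdX  M[L3]=60
step 3: P1: load  L3  ⟶  OS  (L3)  txn=BusRd  M[L3]=60
step 4: P1: store L3 := 13  ⟶  IM  (L3)  txn=BusUpgr+Flush  M[L3]=16
step 5: P0: load  L1  ⟶  EI  (L1)  txn=BusRd  M[L1]=10
step 6: P1: store L0 := 81  ⟶  IM  (L0)  txn=BusRdX  M[L0]=10
step 7: P0: load  L3  ⟶  SO  (L3)  txn=BusRd  M[L3]=16
step 8: P1: load  L3  ⟶  SO  (L3)  txn=∅  M[L3]=16
step 9: P1: load  L3  ⟶  SO  (L3)  txn=∅  M[L3]=16
step 10: P0: load  L0  ⟶  SO  (L0)  txn=BusRd  M[L0]=10
step 11: P0: store L3 := 21  ⟶  MI  (L3)  txn=BusUpgr+Flush  M[L3]=13
step 12: P0: store L3 := 2  ⟶  MI  (L3)  txn=∅  M[L3]=13

bus = BusRdX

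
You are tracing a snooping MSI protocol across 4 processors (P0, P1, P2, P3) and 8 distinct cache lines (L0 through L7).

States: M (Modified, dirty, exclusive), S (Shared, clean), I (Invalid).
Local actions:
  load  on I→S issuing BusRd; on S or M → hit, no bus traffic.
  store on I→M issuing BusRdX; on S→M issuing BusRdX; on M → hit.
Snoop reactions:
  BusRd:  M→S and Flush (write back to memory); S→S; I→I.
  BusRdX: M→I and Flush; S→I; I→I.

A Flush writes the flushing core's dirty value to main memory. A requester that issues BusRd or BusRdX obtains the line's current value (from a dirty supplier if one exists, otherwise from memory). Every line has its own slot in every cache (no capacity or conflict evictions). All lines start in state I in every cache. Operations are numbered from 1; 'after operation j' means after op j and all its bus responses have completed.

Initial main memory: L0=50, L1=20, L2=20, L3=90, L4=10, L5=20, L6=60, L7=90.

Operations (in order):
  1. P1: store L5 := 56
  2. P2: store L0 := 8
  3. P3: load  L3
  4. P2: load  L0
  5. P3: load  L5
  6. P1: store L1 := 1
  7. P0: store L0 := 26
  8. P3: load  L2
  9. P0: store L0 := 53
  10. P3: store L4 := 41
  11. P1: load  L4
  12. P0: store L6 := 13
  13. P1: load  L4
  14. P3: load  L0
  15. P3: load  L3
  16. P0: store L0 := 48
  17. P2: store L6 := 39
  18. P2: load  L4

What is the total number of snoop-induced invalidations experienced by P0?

invalidations = 1

step 1: P1: store L5 := 56  ⟶  IMII  (L5)  txn=BusRdX  M[L5]=20
step 2: P2: store L0 := 8  ⟶  IIMI  (L0)  txn=BusRdX  M[L0]=50
step 3: P3: load  L3  ⟶  IIIS  (L3)  txn=BusRd  M[L3]=90
step 4: P2: load  L0  ⟶  IIMI  (L0)  txn=∅  M[L0]=50
step 5: P3: load  L5  ⟶  ISIS  (L5)  txn=BusRd+Flush  M[L5]=56
step 6: P1: store L1 := 1  ⟶  IMII  (L1)  txn=BusRdX  M[L1]=20
step 7: P0: store L0 := 26  ⟶  MIII  (L0)  txn=BusRdX+Flush  M[L0]=8
step 8: P3: load  L2  ⟶  IIIS  (L2)  txn=BusRd  M[L2]=20
step 9: P0: store L0 := 53  ⟶  MIII  (L0)  txn=∅  M[L0]=8
step 10: P3: store L4 := 41  ⟶  IIIM  (L4)  txn=BusRdX  M[L4]=10
step 11: P1: load  L4  ⟶  ISIS  (L4)  txn=BusRd+Flush  M[L4]=41
step 12: P0: store L6 := 13  ⟶  MIII  (L6)  txn=BusRdX  M[L6]=60
step 13: P1: load  L4  ⟶  ISIS  (L4)  txn=∅  M[L4]=41
step 14: P3: load  L0  ⟶  SIIS  (L0)  txn=BusRd+Flush  M[L0]=53
step 15: P3: load  L3  ⟶  IIIS  (L3)  txn=∅  M[L3]=90
step 16: P0: store L0 := 48  ⟶  MIII  (L0)  txn=BusRdX  M[L0]=53
step 17: P2: store L6 := 39  ⟶  IIMI  (L6)  txn=BusRdX+Flush  M[L6]=13
step 18: P2: load  L4  ⟶  ISSS  (L4)  txn=BusRd  M[L4]=41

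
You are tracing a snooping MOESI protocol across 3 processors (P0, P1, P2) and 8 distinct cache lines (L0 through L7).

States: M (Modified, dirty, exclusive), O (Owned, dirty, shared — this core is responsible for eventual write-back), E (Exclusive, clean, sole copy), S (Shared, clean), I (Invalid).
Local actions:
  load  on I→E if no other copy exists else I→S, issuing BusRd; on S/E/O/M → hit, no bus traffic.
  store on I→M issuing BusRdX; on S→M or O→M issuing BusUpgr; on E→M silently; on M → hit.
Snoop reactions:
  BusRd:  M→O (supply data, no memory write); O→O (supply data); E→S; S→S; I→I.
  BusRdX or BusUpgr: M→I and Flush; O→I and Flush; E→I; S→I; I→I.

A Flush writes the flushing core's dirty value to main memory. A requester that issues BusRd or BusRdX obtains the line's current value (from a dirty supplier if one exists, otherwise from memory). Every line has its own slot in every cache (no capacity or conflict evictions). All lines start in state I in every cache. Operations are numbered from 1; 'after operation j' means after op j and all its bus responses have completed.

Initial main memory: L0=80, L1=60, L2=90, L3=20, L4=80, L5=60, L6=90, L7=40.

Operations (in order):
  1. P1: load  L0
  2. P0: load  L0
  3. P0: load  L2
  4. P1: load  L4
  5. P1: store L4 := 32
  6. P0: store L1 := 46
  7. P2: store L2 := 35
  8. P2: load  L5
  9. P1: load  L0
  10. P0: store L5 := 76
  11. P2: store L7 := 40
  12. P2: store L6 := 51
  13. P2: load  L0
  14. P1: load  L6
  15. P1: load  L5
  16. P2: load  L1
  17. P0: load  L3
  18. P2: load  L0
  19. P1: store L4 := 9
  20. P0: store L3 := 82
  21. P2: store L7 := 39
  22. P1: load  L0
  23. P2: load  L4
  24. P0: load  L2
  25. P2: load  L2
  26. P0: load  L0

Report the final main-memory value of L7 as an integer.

memory[L7] = 40

  op1 P1: load  L0 → I/E/I on L0; bus BusRd; mem=80
  op2 P0: load  L0 → S/S/I on L0; bus BusRd; mem=80
  op3 P0: load  L2 → E/I/I on L2; bus BusRd; mem=90
  op4 P1: load  L4 → I/E/I on L4; bus BusRd; mem=80
  op5 P1: store L4 := 32 → I/M/I on L4; bus (none); mem=80
  op6 P0: store L1 := 46 → M/I/I on L1; bus BusRdX; mem=60
  op7 P2: store L2 := 35 → I/I/M on L2; bus BusRdX; mem=90
  op8 P2: load  L5 → I/I/E on L5; bus BusRd; mem=60
  op9 P1: load  L0 → S/S/I on L0; bus (none); mem=80
  op10 P0: store L5 := 76 → M/I/I on L5; bus BusRdX; mem=60
  op11 P2: store L7 := 40 → I/I/M on L7; bus BusRdX; mem=40
  op12 P2: store L6 := 51 → I/I/M on L6; bus BusRdX; mem=90
  op13 P2: load  L0 → S/S/S on L0; bus BusRd; mem=80
  op14 P1: load  L6 → I/S/O on L6; bus BusRd; mem=90
  op15 P1: load  L5 → O/S/I on L5; bus BusRd; mem=60
  op16 P2: load  L1 → O/I/S on L1; bus BusRd; mem=60
  op17 P0: load  L3 → E/I/I on L3; bus BusRd; mem=20
  op18 P2: load  L0 → S/S/S on L0; bus (none); mem=80
  op19 P1: store L4 := 9 → I/M/I on L4; bus (none); mem=80
  op20 P0: store L3 := 82 → M/I/I on L3; bus (none); mem=20
  op21 P2: store L7 := 39 → I/I/M on L7; bus (none); mem=40
  op22 P1: load  L0 → S/S/S on L0; bus (none); mem=80
  op23 P2: load  L4 → I/O/S on L4; bus BusRd; mem=80
  op24 P0: load  L2 → S/I/O on L2; bus BusRd; mem=90
  op25 P2: load  L2 → S/I/O on L2; bus (none); mem=90
  op26 P0: load  L0 → S/S/S on L0; bus (none); mem=80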